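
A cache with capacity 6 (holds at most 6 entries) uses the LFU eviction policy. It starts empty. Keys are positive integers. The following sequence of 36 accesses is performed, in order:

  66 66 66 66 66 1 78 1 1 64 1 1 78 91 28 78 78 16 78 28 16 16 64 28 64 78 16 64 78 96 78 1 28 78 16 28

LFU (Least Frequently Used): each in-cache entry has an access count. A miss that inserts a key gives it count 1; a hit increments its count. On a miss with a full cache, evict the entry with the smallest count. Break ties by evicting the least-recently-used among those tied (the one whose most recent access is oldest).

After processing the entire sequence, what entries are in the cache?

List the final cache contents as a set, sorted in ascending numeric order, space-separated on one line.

LFU simulation (capacity=6):
  1. access 66: MISS. Cache: [66(c=1)]
  2. access 66: HIT, count now 2. Cache: [66(c=2)]
  3. access 66: HIT, count now 3. Cache: [66(c=3)]
  4. access 66: HIT, count now 4. Cache: [66(c=4)]
  5. access 66: HIT, count now 5. Cache: [66(c=5)]
  6. access 1: MISS. Cache: [1(c=1) 66(c=5)]
  7. access 78: MISS. Cache: [1(c=1) 78(c=1) 66(c=5)]
  8. access 1: HIT, count now 2. Cache: [78(c=1) 1(c=2) 66(c=5)]
  9. access 1: HIT, count now 3. Cache: [78(c=1) 1(c=3) 66(c=5)]
  10. access 64: MISS. Cache: [78(c=1) 64(c=1) 1(c=3) 66(c=5)]
  11. access 1: HIT, count now 4. Cache: [78(c=1) 64(c=1) 1(c=4) 66(c=5)]
  12. access 1: HIT, count now 5. Cache: [78(c=1) 64(c=1) 66(c=5) 1(c=5)]
  13. access 78: HIT, count now 2. Cache: [64(c=1) 78(c=2) 66(c=5) 1(c=5)]
  14. access 91: MISS. Cache: [64(c=1) 91(c=1) 78(c=2) 66(c=5) 1(c=5)]
  15. access 28: MISS. Cache: [64(c=1) 91(c=1) 28(c=1) 78(c=2) 66(c=5) 1(c=5)]
  16. access 78: HIT, count now 3. Cache: [64(c=1) 91(c=1) 28(c=1) 78(c=3) 66(c=5) 1(c=5)]
  17. access 78: HIT, count now 4. Cache: [64(c=1) 91(c=1) 28(c=1) 78(c=4) 66(c=5) 1(c=5)]
  18. access 16: MISS, evict 64(c=1). Cache: [91(c=1) 28(c=1) 16(c=1) 78(c=4) 66(c=5) 1(c=5)]
  19. access 78: HIT, count now 5. Cache: [91(c=1) 28(c=1) 16(c=1) 66(c=5) 1(c=5) 78(c=5)]
  20. access 28: HIT, count now 2. Cache: [91(c=1) 16(c=1) 28(c=2) 66(c=5) 1(c=5) 78(c=5)]
  21. access 16: HIT, count now 2. Cache: [91(c=1) 28(c=2) 16(c=2) 66(c=5) 1(c=5) 78(c=5)]
  22. access 16: HIT, count now 3. Cache: [91(c=1) 28(c=2) 16(c=3) 66(c=5) 1(c=5) 78(c=5)]
  23. access 64: MISS, evict 91(c=1). Cache: [64(c=1) 28(c=2) 16(c=3) 66(c=5) 1(c=5) 78(c=5)]
  24. access 28: HIT, count now 3. Cache: [64(c=1) 16(c=3) 28(c=3) 66(c=5) 1(c=5) 78(c=5)]
  25. access 64: HIT, count now 2. Cache: [64(c=2) 16(c=3) 28(c=3) 66(c=5) 1(c=5) 78(c=5)]
  26. access 78: HIT, count now 6. Cache: [64(c=2) 16(c=3) 28(c=3) 66(c=5) 1(c=5) 78(c=6)]
  27. access 16: HIT, count now 4. Cache: [64(c=2) 28(c=3) 16(c=4) 66(c=5) 1(c=5) 78(c=6)]
  28. access 64: HIT, count now 3. Cache: [28(c=3) 64(c=3) 16(c=4) 66(c=5) 1(c=5) 78(c=6)]
  29. access 78: HIT, count now 7. Cache: [28(c=3) 64(c=3) 16(c=4) 66(c=5) 1(c=5) 78(c=7)]
  30. access 96: MISS, evict 28(c=3). Cache: [96(c=1) 64(c=3) 16(c=4) 66(c=5) 1(c=5) 78(c=7)]
  31. access 78: HIT, count now 8. Cache: [96(c=1) 64(c=3) 16(c=4) 66(c=5) 1(c=5) 78(c=8)]
  32. access 1: HIT, count now 6. Cache: [96(c=1) 64(c=3) 16(c=4) 66(c=5) 1(c=6) 78(c=8)]
  33. access 28: MISS, evict 96(c=1). Cache: [28(c=1) 64(c=3) 16(c=4) 66(c=5) 1(c=6) 78(c=8)]
  34. access 78: HIT, count now 9. Cache: [28(c=1) 64(c=3) 16(c=4) 66(c=5) 1(c=6) 78(c=9)]
  35. access 16: HIT, count now 5. Cache: [28(c=1) 64(c=3) 66(c=5) 16(c=5) 1(c=6) 78(c=9)]
  36. access 28: HIT, count now 2. Cache: [28(c=2) 64(c=3) 66(c=5) 16(c=5) 1(c=6) 78(c=9)]
Total: 26 hits, 10 misses, 4 evictions

Answer: 1 16 28 64 66 78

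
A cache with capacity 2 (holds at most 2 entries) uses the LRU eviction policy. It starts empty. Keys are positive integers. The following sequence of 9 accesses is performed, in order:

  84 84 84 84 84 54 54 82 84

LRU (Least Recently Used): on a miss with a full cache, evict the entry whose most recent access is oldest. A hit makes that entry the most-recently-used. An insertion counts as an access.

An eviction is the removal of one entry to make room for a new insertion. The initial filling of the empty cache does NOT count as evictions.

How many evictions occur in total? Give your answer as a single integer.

Answer: 2

Derivation:
LRU simulation (capacity=2):
  1. access 84: MISS. Cache (LRU->MRU): [84]
  2. access 84: HIT. Cache (LRU->MRU): [84]
  3. access 84: HIT. Cache (LRU->MRU): [84]
  4. access 84: HIT. Cache (LRU->MRU): [84]
  5. access 84: HIT. Cache (LRU->MRU): [84]
  6. access 54: MISS. Cache (LRU->MRU): [84 54]
  7. access 54: HIT. Cache (LRU->MRU): [84 54]
  8. access 82: MISS, evict 84. Cache (LRU->MRU): [54 82]
  9. access 84: MISS, evict 54. Cache (LRU->MRU): [82 84]
Total: 5 hits, 4 misses, 2 evictions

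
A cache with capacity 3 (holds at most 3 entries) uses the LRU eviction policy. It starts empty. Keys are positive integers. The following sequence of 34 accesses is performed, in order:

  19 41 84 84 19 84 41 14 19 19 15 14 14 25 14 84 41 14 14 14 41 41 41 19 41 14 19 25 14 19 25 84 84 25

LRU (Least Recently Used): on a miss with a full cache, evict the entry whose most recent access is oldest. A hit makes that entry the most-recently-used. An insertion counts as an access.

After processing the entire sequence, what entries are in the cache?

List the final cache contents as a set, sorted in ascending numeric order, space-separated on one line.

Answer: 19 25 84

Derivation:
LRU simulation (capacity=3):
  1. access 19: MISS. Cache (LRU->MRU): [19]
  2. access 41: MISS. Cache (LRU->MRU): [19 41]
  3. access 84: MISS. Cache (LRU->MRU): [19 41 84]
  4. access 84: HIT. Cache (LRU->MRU): [19 41 84]
  5. access 19: HIT. Cache (LRU->MRU): [41 84 19]
  6. access 84: HIT. Cache (LRU->MRU): [41 19 84]
  7. access 41: HIT. Cache (LRU->MRU): [19 84 41]
  8. access 14: MISS, evict 19. Cache (LRU->MRU): [84 41 14]
  9. access 19: MISS, evict 84. Cache (LRU->MRU): [41 14 19]
  10. access 19: HIT. Cache (LRU->MRU): [41 14 19]
  11. access 15: MISS, evict 41. Cache (LRU->MRU): [14 19 15]
  12. access 14: HIT. Cache (LRU->MRU): [19 15 14]
  13. access 14: HIT. Cache (LRU->MRU): [19 15 14]
  14. access 25: MISS, evict 19. Cache (LRU->MRU): [15 14 25]
  15. access 14: HIT. Cache (LRU->MRU): [15 25 14]
  16. access 84: MISS, evict 15. Cache (LRU->MRU): [25 14 84]
  17. access 41: MISS, evict 25. Cache (LRU->MRU): [14 84 41]
  18. access 14: HIT. Cache (LRU->MRU): [84 41 14]
  19. access 14: HIT. Cache (LRU->MRU): [84 41 14]
  20. access 14: HIT. Cache (LRU->MRU): [84 41 14]
  21. access 41: HIT. Cache (LRU->MRU): [84 14 41]
  22. access 41: HIT. Cache (LRU->MRU): [84 14 41]
  23. access 41: HIT. Cache (LRU->MRU): [84 14 41]
  24. access 19: MISS, evict 84. Cache (LRU->MRU): [14 41 19]
  25. access 41: HIT. Cache (LRU->MRU): [14 19 41]
  26. access 14: HIT. Cache (LRU->MRU): [19 41 14]
  27. access 19: HIT. Cache (LRU->MRU): [41 14 19]
  28. access 25: MISS, evict 41. Cache (LRU->MRU): [14 19 25]
  29. access 14: HIT. Cache (LRU->MRU): [19 25 14]
  30. access 19: HIT. Cache (LRU->MRU): [25 14 19]
  31. access 25: HIT. Cache (LRU->MRU): [14 19 25]
  32. access 84: MISS, evict 14. Cache (LRU->MRU): [19 25 84]
  33. access 84: HIT. Cache (LRU->MRU): [19 25 84]
  34. access 25: HIT. Cache (LRU->MRU): [19 84 25]
Total: 22 hits, 12 misses, 9 evictions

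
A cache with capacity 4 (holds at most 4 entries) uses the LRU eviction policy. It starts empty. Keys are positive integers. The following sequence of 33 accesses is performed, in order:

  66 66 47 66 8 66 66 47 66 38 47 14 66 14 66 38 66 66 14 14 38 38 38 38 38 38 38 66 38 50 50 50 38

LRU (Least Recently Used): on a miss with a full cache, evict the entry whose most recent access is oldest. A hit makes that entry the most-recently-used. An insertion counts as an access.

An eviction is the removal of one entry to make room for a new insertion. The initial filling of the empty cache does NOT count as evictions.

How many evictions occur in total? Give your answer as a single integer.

Answer: 2

Derivation:
LRU simulation (capacity=4):
  1. access 66: MISS. Cache (LRU->MRU): [66]
  2. access 66: HIT. Cache (LRU->MRU): [66]
  3. access 47: MISS. Cache (LRU->MRU): [66 47]
  4. access 66: HIT. Cache (LRU->MRU): [47 66]
  5. access 8: MISS. Cache (LRU->MRU): [47 66 8]
  6. access 66: HIT. Cache (LRU->MRU): [47 8 66]
  7. access 66: HIT. Cache (LRU->MRU): [47 8 66]
  8. access 47: HIT. Cache (LRU->MRU): [8 66 47]
  9. access 66: HIT. Cache (LRU->MRU): [8 47 66]
  10. access 38: MISS. Cache (LRU->MRU): [8 47 66 38]
  11. access 47: HIT. Cache (LRU->MRU): [8 66 38 47]
  12. access 14: MISS, evict 8. Cache (LRU->MRU): [66 38 47 14]
  13. access 66: HIT. Cache (LRU->MRU): [38 47 14 66]
  14. access 14: HIT. Cache (LRU->MRU): [38 47 66 14]
  15. access 66: HIT. Cache (LRU->MRU): [38 47 14 66]
  16. access 38: HIT. Cache (LRU->MRU): [47 14 66 38]
  17. access 66: HIT. Cache (LRU->MRU): [47 14 38 66]
  18. access 66: HIT. Cache (LRU->MRU): [47 14 38 66]
  19. access 14: HIT. Cache (LRU->MRU): [47 38 66 14]
  20. access 14: HIT. Cache (LRU->MRU): [47 38 66 14]
  21. access 38: HIT. Cache (LRU->MRU): [47 66 14 38]
  22. access 38: HIT. Cache (LRU->MRU): [47 66 14 38]
  23. access 38: HIT. Cache (LRU->MRU): [47 66 14 38]
  24. access 38: HIT. Cache (LRU->MRU): [47 66 14 38]
  25. access 38: HIT. Cache (LRU->MRU): [47 66 14 38]
  26. access 38: HIT. Cache (LRU->MRU): [47 66 14 38]
  27. access 38: HIT. Cache (LRU->MRU): [47 66 14 38]
  28. access 66: HIT. Cache (LRU->MRU): [47 14 38 66]
  29. access 38: HIT. Cache (LRU->MRU): [47 14 66 38]
  30. access 50: MISS, evict 47. Cache (LRU->MRU): [14 66 38 50]
  31. access 50: HIT. Cache (LRU->MRU): [14 66 38 50]
  32. access 50: HIT. Cache (LRU->MRU): [14 66 38 50]
  33. access 38: HIT. Cache (LRU->MRU): [14 66 50 38]
Total: 27 hits, 6 misses, 2 evictions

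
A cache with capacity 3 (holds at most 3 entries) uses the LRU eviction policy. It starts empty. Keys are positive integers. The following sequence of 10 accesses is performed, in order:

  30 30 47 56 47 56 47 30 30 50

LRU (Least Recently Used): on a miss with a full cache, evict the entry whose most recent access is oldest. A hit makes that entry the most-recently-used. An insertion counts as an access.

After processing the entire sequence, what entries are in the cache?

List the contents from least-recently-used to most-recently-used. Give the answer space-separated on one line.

LRU simulation (capacity=3):
  1. access 30: MISS. Cache (LRU->MRU): [30]
  2. access 30: HIT. Cache (LRU->MRU): [30]
  3. access 47: MISS. Cache (LRU->MRU): [30 47]
  4. access 56: MISS. Cache (LRU->MRU): [30 47 56]
  5. access 47: HIT. Cache (LRU->MRU): [30 56 47]
  6. access 56: HIT. Cache (LRU->MRU): [30 47 56]
  7. access 47: HIT. Cache (LRU->MRU): [30 56 47]
  8. access 30: HIT. Cache (LRU->MRU): [56 47 30]
  9. access 30: HIT. Cache (LRU->MRU): [56 47 30]
  10. access 50: MISS, evict 56. Cache (LRU->MRU): [47 30 50]
Total: 6 hits, 4 misses, 1 evictions

Answer: 47 30 50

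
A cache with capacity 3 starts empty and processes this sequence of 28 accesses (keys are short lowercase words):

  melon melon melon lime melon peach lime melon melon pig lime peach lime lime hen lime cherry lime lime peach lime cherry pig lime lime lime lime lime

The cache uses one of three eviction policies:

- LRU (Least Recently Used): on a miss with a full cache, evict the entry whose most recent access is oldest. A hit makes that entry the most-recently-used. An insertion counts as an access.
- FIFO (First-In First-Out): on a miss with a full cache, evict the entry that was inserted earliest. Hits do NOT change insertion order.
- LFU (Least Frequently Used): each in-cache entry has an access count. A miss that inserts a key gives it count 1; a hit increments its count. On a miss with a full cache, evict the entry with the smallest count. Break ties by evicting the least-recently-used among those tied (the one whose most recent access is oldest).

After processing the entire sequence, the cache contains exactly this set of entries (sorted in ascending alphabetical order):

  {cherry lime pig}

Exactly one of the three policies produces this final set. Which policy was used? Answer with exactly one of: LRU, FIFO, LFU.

Simulating under each policy and comparing final sets:
  LRU: final set = {cherry lime pig} -> MATCHES target
  FIFO: final set = {lime peach pig} -> differs
  LFU: final set = {lime melon pig} -> differs
Only LRU produces the target set.

Answer: LRU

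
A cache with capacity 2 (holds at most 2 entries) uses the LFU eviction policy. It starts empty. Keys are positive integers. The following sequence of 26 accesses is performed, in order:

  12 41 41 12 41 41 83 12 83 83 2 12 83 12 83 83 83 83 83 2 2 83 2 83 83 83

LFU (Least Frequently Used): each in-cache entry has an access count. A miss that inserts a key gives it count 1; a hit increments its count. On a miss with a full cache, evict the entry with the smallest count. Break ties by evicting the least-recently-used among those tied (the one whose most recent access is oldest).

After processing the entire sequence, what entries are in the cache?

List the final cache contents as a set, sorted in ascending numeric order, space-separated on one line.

Answer: 2 83

Derivation:
LFU simulation (capacity=2):
  1. access 12: MISS. Cache: [12(c=1)]
  2. access 41: MISS. Cache: [12(c=1) 41(c=1)]
  3. access 41: HIT, count now 2. Cache: [12(c=1) 41(c=2)]
  4. access 12: HIT, count now 2. Cache: [41(c=2) 12(c=2)]
  5. access 41: HIT, count now 3. Cache: [12(c=2) 41(c=3)]
  6. access 41: HIT, count now 4. Cache: [12(c=2) 41(c=4)]
  7. access 83: MISS, evict 12(c=2). Cache: [83(c=1) 41(c=4)]
  8. access 12: MISS, evict 83(c=1). Cache: [12(c=1) 41(c=4)]
  9. access 83: MISS, evict 12(c=1). Cache: [83(c=1) 41(c=4)]
  10. access 83: HIT, count now 2. Cache: [83(c=2) 41(c=4)]
  11. access 2: MISS, evict 83(c=2). Cache: [2(c=1) 41(c=4)]
  12. access 12: MISS, evict 2(c=1). Cache: [12(c=1) 41(c=4)]
  13. access 83: MISS, evict 12(c=1). Cache: [83(c=1) 41(c=4)]
  14. access 12: MISS, evict 83(c=1). Cache: [12(c=1) 41(c=4)]
  15. access 83: MISS, evict 12(c=1). Cache: [83(c=1) 41(c=4)]
  16. access 83: HIT, count now 2. Cache: [83(c=2) 41(c=4)]
  17. access 83: HIT, count now 3. Cache: [83(c=3) 41(c=4)]
  18. access 83: HIT, count now 4. Cache: [41(c=4) 83(c=4)]
  19. access 83: HIT, count now 5. Cache: [41(c=4) 83(c=5)]
  20. access 2: MISS, evict 41(c=4). Cache: [2(c=1) 83(c=5)]
  21. access 2: HIT, count now 2. Cache: [2(c=2) 83(c=5)]
  22. access 83: HIT, count now 6. Cache: [2(c=2) 83(c=6)]
  23. access 2: HIT, count now 3. Cache: [2(c=3) 83(c=6)]
  24. access 83: HIT, count now 7. Cache: [2(c=3) 83(c=7)]
  25. access 83: HIT, count now 8. Cache: [2(c=3) 83(c=8)]
  26. access 83: HIT, count now 9. Cache: [2(c=3) 83(c=9)]
Total: 15 hits, 11 misses, 9 evictions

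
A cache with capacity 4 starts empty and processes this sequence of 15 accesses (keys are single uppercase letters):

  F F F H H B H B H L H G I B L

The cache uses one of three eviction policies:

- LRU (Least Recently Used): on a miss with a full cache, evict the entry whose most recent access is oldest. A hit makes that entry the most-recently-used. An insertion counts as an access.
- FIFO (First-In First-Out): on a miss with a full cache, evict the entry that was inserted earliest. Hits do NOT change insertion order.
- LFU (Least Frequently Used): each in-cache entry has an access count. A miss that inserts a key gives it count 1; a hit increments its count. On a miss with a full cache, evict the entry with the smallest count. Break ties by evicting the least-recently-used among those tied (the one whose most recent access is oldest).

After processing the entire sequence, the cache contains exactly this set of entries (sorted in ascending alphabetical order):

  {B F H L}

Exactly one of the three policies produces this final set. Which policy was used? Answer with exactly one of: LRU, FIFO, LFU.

Answer: LFU

Derivation:
Simulating under each policy and comparing final sets:
  LRU: final set = {B G I L} -> differs
  FIFO: final set = {B G I L} -> differs
  LFU: final set = {B F H L} -> MATCHES target
Only LFU produces the target set.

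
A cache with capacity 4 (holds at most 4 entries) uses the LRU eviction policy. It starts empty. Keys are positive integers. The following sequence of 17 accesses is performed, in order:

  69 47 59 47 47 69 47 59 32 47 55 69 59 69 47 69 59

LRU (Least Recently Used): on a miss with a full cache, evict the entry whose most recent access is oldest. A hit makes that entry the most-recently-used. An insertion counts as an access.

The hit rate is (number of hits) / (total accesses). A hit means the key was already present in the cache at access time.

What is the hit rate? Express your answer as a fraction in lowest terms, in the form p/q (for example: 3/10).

Answer: 10/17

Derivation:
LRU simulation (capacity=4):
  1. access 69: MISS. Cache (LRU->MRU): [69]
  2. access 47: MISS. Cache (LRU->MRU): [69 47]
  3. access 59: MISS. Cache (LRU->MRU): [69 47 59]
  4. access 47: HIT. Cache (LRU->MRU): [69 59 47]
  5. access 47: HIT. Cache (LRU->MRU): [69 59 47]
  6. access 69: HIT. Cache (LRU->MRU): [59 47 69]
  7. access 47: HIT. Cache (LRU->MRU): [59 69 47]
  8. access 59: HIT. Cache (LRU->MRU): [69 47 59]
  9. access 32: MISS. Cache (LRU->MRU): [69 47 59 32]
  10. access 47: HIT. Cache (LRU->MRU): [69 59 32 47]
  11. access 55: MISS, evict 69. Cache (LRU->MRU): [59 32 47 55]
  12. access 69: MISS, evict 59. Cache (LRU->MRU): [32 47 55 69]
  13. access 59: MISS, evict 32. Cache (LRU->MRU): [47 55 69 59]
  14. access 69: HIT. Cache (LRU->MRU): [47 55 59 69]
  15. access 47: HIT. Cache (LRU->MRU): [55 59 69 47]
  16. access 69: HIT. Cache (LRU->MRU): [55 59 47 69]
  17. access 59: HIT. Cache (LRU->MRU): [55 47 69 59]
Total: 10 hits, 7 misses, 3 evictions

Hit rate = 10/17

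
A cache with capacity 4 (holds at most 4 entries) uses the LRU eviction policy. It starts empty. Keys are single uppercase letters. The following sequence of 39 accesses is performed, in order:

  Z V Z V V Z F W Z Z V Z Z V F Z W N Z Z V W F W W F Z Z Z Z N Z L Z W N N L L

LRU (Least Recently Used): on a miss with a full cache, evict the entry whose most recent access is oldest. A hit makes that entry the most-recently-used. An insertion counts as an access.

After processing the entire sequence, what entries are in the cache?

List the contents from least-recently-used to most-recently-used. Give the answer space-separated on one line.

LRU simulation (capacity=4):
  1. access Z: MISS. Cache (LRU->MRU): [Z]
  2. access V: MISS. Cache (LRU->MRU): [Z V]
  3. access Z: HIT. Cache (LRU->MRU): [V Z]
  4. access V: HIT. Cache (LRU->MRU): [Z V]
  5. access V: HIT. Cache (LRU->MRU): [Z V]
  6. access Z: HIT. Cache (LRU->MRU): [V Z]
  7. access F: MISS. Cache (LRU->MRU): [V Z F]
  8. access W: MISS. Cache (LRU->MRU): [V Z F W]
  9. access Z: HIT. Cache (LRU->MRU): [V F W Z]
  10. access Z: HIT. Cache (LRU->MRU): [V F W Z]
  11. access V: HIT. Cache (LRU->MRU): [F W Z V]
  12. access Z: HIT. Cache (LRU->MRU): [F W V Z]
  13. access Z: HIT. Cache (LRU->MRU): [F W V Z]
  14. access V: HIT. Cache (LRU->MRU): [F W Z V]
  15. access F: HIT. Cache (LRU->MRU): [W Z V F]
  16. access Z: HIT. Cache (LRU->MRU): [W V F Z]
  17. access W: HIT. Cache (LRU->MRU): [V F Z W]
  18. access N: MISS, evict V. Cache (LRU->MRU): [F Z W N]
  19. access Z: HIT. Cache (LRU->MRU): [F W N Z]
  20. access Z: HIT. Cache (LRU->MRU): [F W N Z]
  21. access V: MISS, evict F. Cache (LRU->MRU): [W N Z V]
  22. access W: HIT. Cache (LRU->MRU): [N Z V W]
  23. access F: MISS, evict N. Cache (LRU->MRU): [Z V W F]
  24. access W: HIT. Cache (LRU->MRU): [Z V F W]
  25. access W: HIT. Cache (LRU->MRU): [Z V F W]
  26. access F: HIT. Cache (LRU->MRU): [Z V W F]
  27. access Z: HIT. Cache (LRU->MRU): [V W F Z]
  28. access Z: HIT. Cache (LRU->MRU): [V W F Z]
  29. access Z: HIT. Cache (LRU->MRU): [V W F Z]
  30. access Z: HIT. Cache (LRU->MRU): [V W F Z]
  31. access N: MISS, evict V. Cache (LRU->MRU): [W F Z N]
  32. access Z: HIT. Cache (LRU->MRU): [W F N Z]
  33. access L: MISS, evict W. Cache (LRU->MRU): [F N Z L]
  34. access Z: HIT. Cache (LRU->MRU): [F N L Z]
  35. access W: MISS, evict F. Cache (LRU->MRU): [N L Z W]
  36. access N: HIT. Cache (LRU->MRU): [L Z W N]
  37. access N: HIT. Cache (LRU->MRU): [L Z W N]
  38. access L: HIT. Cache (LRU->MRU): [Z W N L]
  39. access L: HIT. Cache (LRU->MRU): [Z W N L]
Total: 29 hits, 10 misses, 6 evictions

Answer: Z W N L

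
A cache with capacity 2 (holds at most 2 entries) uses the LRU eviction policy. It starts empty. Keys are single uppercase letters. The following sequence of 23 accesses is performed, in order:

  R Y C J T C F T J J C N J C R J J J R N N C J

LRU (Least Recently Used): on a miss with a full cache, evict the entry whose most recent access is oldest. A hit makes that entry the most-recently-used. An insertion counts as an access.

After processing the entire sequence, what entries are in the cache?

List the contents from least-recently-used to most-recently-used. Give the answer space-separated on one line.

LRU simulation (capacity=2):
  1. access R: MISS. Cache (LRU->MRU): [R]
  2. access Y: MISS. Cache (LRU->MRU): [R Y]
  3. access C: MISS, evict R. Cache (LRU->MRU): [Y C]
  4. access J: MISS, evict Y. Cache (LRU->MRU): [C J]
  5. access T: MISS, evict C. Cache (LRU->MRU): [J T]
  6. access C: MISS, evict J. Cache (LRU->MRU): [T C]
  7. access F: MISS, evict T. Cache (LRU->MRU): [C F]
  8. access T: MISS, evict C. Cache (LRU->MRU): [F T]
  9. access J: MISS, evict F. Cache (LRU->MRU): [T J]
  10. access J: HIT. Cache (LRU->MRU): [T J]
  11. access C: MISS, evict T. Cache (LRU->MRU): [J C]
  12. access N: MISS, evict J. Cache (LRU->MRU): [C N]
  13. access J: MISS, evict C. Cache (LRU->MRU): [N J]
  14. access C: MISS, evict N. Cache (LRU->MRU): [J C]
  15. access R: MISS, evict J. Cache (LRU->MRU): [C R]
  16. access J: MISS, evict C. Cache (LRU->MRU): [R J]
  17. access J: HIT. Cache (LRU->MRU): [R J]
  18. access J: HIT. Cache (LRU->MRU): [R J]
  19. access R: HIT. Cache (LRU->MRU): [J R]
  20. access N: MISS, evict J. Cache (LRU->MRU): [R N]
  21. access N: HIT. Cache (LRU->MRU): [R N]
  22. access C: MISS, evict R. Cache (LRU->MRU): [N C]
  23. access J: MISS, evict N. Cache (LRU->MRU): [C J]
Total: 5 hits, 18 misses, 16 evictions

Answer: C J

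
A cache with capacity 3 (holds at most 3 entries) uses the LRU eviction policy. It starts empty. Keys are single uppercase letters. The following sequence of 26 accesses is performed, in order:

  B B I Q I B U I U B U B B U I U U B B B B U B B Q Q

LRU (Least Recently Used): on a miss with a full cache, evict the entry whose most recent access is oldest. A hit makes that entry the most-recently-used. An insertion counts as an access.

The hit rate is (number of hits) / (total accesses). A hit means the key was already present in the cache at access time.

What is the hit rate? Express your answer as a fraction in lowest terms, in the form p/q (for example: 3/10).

Answer: 21/26

Derivation:
LRU simulation (capacity=3):
  1. access B: MISS. Cache (LRU->MRU): [B]
  2. access B: HIT. Cache (LRU->MRU): [B]
  3. access I: MISS. Cache (LRU->MRU): [B I]
  4. access Q: MISS. Cache (LRU->MRU): [B I Q]
  5. access I: HIT. Cache (LRU->MRU): [B Q I]
  6. access B: HIT. Cache (LRU->MRU): [Q I B]
  7. access U: MISS, evict Q. Cache (LRU->MRU): [I B U]
  8. access I: HIT. Cache (LRU->MRU): [B U I]
  9. access U: HIT. Cache (LRU->MRU): [B I U]
  10. access B: HIT. Cache (LRU->MRU): [I U B]
  11. access U: HIT. Cache (LRU->MRU): [I B U]
  12. access B: HIT. Cache (LRU->MRU): [I U B]
  13. access B: HIT. Cache (LRU->MRU): [I U B]
  14. access U: HIT. Cache (LRU->MRU): [I B U]
  15. access I: HIT. Cache (LRU->MRU): [B U I]
  16. access U: HIT. Cache (LRU->MRU): [B I U]
  17. access U: HIT. Cache (LRU->MRU): [B I U]
  18. access B: HIT. Cache (LRU->MRU): [I U B]
  19. access B: HIT. Cache (LRU->MRU): [I U B]
  20. access B: HIT. Cache (LRU->MRU): [I U B]
  21. access B: HIT. Cache (LRU->MRU): [I U B]
  22. access U: HIT. Cache (LRU->MRU): [I B U]
  23. access B: HIT. Cache (LRU->MRU): [I U B]
  24. access B: HIT. Cache (LRU->MRU): [I U B]
  25. access Q: MISS, evict I. Cache (LRU->MRU): [U B Q]
  26. access Q: HIT. Cache (LRU->MRU): [U B Q]
Total: 21 hits, 5 misses, 2 evictions

Hit rate = 21/26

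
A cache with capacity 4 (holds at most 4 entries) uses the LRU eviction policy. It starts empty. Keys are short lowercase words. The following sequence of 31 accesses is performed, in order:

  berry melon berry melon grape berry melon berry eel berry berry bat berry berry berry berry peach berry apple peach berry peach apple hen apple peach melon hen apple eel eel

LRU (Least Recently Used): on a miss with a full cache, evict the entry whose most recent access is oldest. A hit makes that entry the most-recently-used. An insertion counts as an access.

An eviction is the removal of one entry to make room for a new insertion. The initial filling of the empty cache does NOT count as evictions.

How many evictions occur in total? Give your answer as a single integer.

Answer: 6

Derivation:
LRU simulation (capacity=4):
  1. access berry: MISS. Cache (LRU->MRU): [berry]
  2. access melon: MISS. Cache (LRU->MRU): [berry melon]
  3. access berry: HIT. Cache (LRU->MRU): [melon berry]
  4. access melon: HIT. Cache (LRU->MRU): [berry melon]
  5. access grape: MISS. Cache (LRU->MRU): [berry melon grape]
  6. access berry: HIT. Cache (LRU->MRU): [melon grape berry]
  7. access melon: HIT. Cache (LRU->MRU): [grape berry melon]
  8. access berry: HIT. Cache (LRU->MRU): [grape melon berry]
  9. access eel: MISS. Cache (LRU->MRU): [grape melon berry eel]
  10. access berry: HIT. Cache (LRU->MRU): [grape melon eel berry]
  11. access berry: HIT. Cache (LRU->MRU): [grape melon eel berry]
  12. access bat: MISS, evict grape. Cache (LRU->MRU): [melon eel berry bat]
  13. access berry: HIT. Cache (LRU->MRU): [melon eel bat berry]
  14. access berry: HIT. Cache (LRU->MRU): [melon eel bat berry]
  15. access berry: HIT. Cache (LRU->MRU): [melon eel bat berry]
  16. access berry: HIT. Cache (LRU->MRU): [melon eel bat berry]
  17. access peach: MISS, evict melon. Cache (LRU->MRU): [eel bat berry peach]
  18. access berry: HIT. Cache (LRU->MRU): [eel bat peach berry]
  19. access apple: MISS, evict eel. Cache (LRU->MRU): [bat peach berry apple]
  20. access peach: HIT. Cache (LRU->MRU): [bat berry apple peach]
  21. access berry: HIT. Cache (LRU->MRU): [bat apple peach berry]
  22. access peach: HIT. Cache (LRU->MRU): [bat apple berry peach]
  23. access apple: HIT. Cache (LRU->MRU): [bat berry peach apple]
  24. access hen: MISS, evict bat. Cache (LRU->MRU): [berry peach apple hen]
  25. access apple: HIT. Cache (LRU->MRU): [berry peach hen apple]
  26. access peach: HIT. Cache (LRU->MRU): [berry hen apple peach]
  27. access melon: MISS, evict berry. Cache (LRU->MRU): [hen apple peach melon]
  28. access hen: HIT. Cache (LRU->MRU): [apple peach melon hen]
  29. access apple: HIT. Cache (LRU->MRU): [peach melon hen apple]
  30. access eel: MISS, evict peach. Cache (LRU->MRU): [melon hen apple eel]
  31. access eel: HIT. Cache (LRU->MRU): [melon hen apple eel]
Total: 21 hits, 10 misses, 6 evictions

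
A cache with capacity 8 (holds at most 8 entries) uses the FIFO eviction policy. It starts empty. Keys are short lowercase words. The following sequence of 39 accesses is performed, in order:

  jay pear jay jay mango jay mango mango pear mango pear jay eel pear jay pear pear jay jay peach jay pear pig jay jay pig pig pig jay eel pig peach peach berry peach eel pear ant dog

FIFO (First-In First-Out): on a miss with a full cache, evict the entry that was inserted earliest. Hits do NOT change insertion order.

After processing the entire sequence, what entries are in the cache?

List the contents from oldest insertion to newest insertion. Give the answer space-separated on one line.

FIFO simulation (capacity=8):
  1. access jay: MISS. Cache (old->new): [jay]
  2. access pear: MISS. Cache (old->new): [jay pear]
  3. access jay: HIT. Cache (old->new): [jay pear]
  4. access jay: HIT. Cache (old->new): [jay pear]
  5. access mango: MISS. Cache (old->new): [jay pear mango]
  6. access jay: HIT. Cache (old->new): [jay pear mango]
  7. access mango: HIT. Cache (old->new): [jay pear mango]
  8. access mango: HIT. Cache (old->new): [jay pear mango]
  9. access pear: HIT. Cache (old->new): [jay pear mango]
  10. access mango: HIT. Cache (old->new): [jay pear mango]
  11. access pear: HIT. Cache (old->new): [jay pear mango]
  12. access jay: HIT. Cache (old->new): [jay pear mango]
  13. access eel: MISS. Cache (old->new): [jay pear mango eel]
  14. access pear: HIT. Cache (old->new): [jay pear mango eel]
  15. access jay: HIT. Cache (old->new): [jay pear mango eel]
  16. access pear: HIT. Cache (old->new): [jay pear mango eel]
  17. access pear: HIT. Cache (old->new): [jay pear mango eel]
  18. access jay: HIT. Cache (old->new): [jay pear mango eel]
  19. access jay: HIT. Cache (old->new): [jay pear mango eel]
  20. access peach: MISS. Cache (old->new): [jay pear mango eel peach]
  21. access jay: HIT. Cache (old->new): [jay pear mango eel peach]
  22. access pear: HIT. Cache (old->new): [jay pear mango eel peach]
  23. access pig: MISS. Cache (old->new): [jay pear mango eel peach pig]
  24. access jay: HIT. Cache (old->new): [jay pear mango eel peach pig]
  25. access jay: HIT. Cache (old->new): [jay pear mango eel peach pig]
  26. access pig: HIT. Cache (old->new): [jay pear mango eel peach pig]
  27. access pig: HIT. Cache (old->new): [jay pear mango eel peach pig]
  28. access pig: HIT. Cache (old->new): [jay pear mango eel peach pig]
  29. access jay: HIT. Cache (old->new): [jay pear mango eel peach pig]
  30. access eel: HIT. Cache (old->new): [jay pear mango eel peach pig]
  31. access pig: HIT. Cache (old->new): [jay pear mango eel peach pig]
  32. access peach: HIT. Cache (old->new): [jay pear mango eel peach pig]
  33. access peach: HIT. Cache (old->new): [jay pear mango eel peach pig]
  34. access berry: MISS. Cache (old->new): [jay pear mango eel peach pig berry]
  35. access peach: HIT. Cache (old->new): [jay pear mango eel peach pig berry]
  36. access eel: HIT. Cache (old->new): [jay pear mango eel peach pig berry]
  37. access pear: HIT. Cache (old->new): [jay pear mango eel peach pig berry]
  38. access ant: MISS. Cache (old->new): [jay pear mango eel peach pig berry ant]
  39. access dog: MISS, evict jay. Cache (old->new): [pear mango eel peach pig berry ant dog]
Total: 30 hits, 9 misses, 1 evictions

Answer: pear mango eel peach pig berry ant dog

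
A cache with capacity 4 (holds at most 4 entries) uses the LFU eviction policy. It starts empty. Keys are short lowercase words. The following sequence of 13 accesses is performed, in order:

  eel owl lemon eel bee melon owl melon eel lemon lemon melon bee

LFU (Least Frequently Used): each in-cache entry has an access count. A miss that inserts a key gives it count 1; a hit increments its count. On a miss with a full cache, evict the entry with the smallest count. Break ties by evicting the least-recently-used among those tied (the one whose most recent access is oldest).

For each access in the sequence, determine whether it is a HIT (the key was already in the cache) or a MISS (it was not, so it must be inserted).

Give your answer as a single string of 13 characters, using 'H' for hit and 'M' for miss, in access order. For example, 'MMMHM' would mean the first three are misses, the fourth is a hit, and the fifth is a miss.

LFU simulation (capacity=4):
  1. access eel: MISS. Cache: [eel(c=1)]
  2. access owl: MISS. Cache: [eel(c=1) owl(c=1)]
  3. access lemon: MISS. Cache: [eel(c=1) owl(c=1) lemon(c=1)]
  4. access eel: HIT, count now 2. Cache: [owl(c=1) lemon(c=1) eel(c=2)]
  5. access bee: MISS. Cache: [owl(c=1) lemon(c=1) bee(c=1) eel(c=2)]
  6. access melon: MISS, evict owl(c=1). Cache: [lemon(c=1) bee(c=1) melon(c=1) eel(c=2)]
  7. access owl: MISS, evict lemon(c=1). Cache: [bee(c=1) melon(c=1) owl(c=1) eel(c=2)]
  8. access melon: HIT, count now 2. Cache: [bee(c=1) owl(c=1) eel(c=2) melon(c=2)]
  9. access eel: HIT, count now 3. Cache: [bee(c=1) owl(c=1) melon(c=2) eel(c=3)]
  10. access lemon: MISS, evict bee(c=1). Cache: [owl(c=1) lemon(c=1) melon(c=2) eel(c=3)]
  11. access lemon: HIT, count now 2. Cache: [owl(c=1) melon(c=2) lemon(c=2) eel(c=3)]
  12. access melon: HIT, count now 3. Cache: [owl(c=1) lemon(c=2) eel(c=3) melon(c=3)]
  13. access bee: MISS, evict owl(c=1). Cache: [bee(c=1) lemon(c=2) eel(c=3) melon(c=3)]
Total: 5 hits, 8 misses, 4 evictions

Answer: MMMHMMMHHMHHM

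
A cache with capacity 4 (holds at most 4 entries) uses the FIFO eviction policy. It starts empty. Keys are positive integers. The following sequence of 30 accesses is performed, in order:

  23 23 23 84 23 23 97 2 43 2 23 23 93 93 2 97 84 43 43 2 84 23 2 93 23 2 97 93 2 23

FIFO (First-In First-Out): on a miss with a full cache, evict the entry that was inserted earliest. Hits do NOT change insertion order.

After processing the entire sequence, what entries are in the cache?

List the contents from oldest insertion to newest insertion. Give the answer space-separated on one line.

FIFO simulation (capacity=4):
  1. access 23: MISS. Cache (old->new): [23]
  2. access 23: HIT. Cache (old->new): [23]
  3. access 23: HIT. Cache (old->new): [23]
  4. access 84: MISS. Cache (old->new): [23 84]
  5. access 23: HIT. Cache (old->new): [23 84]
  6. access 23: HIT. Cache (old->new): [23 84]
  7. access 97: MISS. Cache (old->new): [23 84 97]
  8. access 2: MISS. Cache (old->new): [23 84 97 2]
  9. access 43: MISS, evict 23. Cache (old->new): [84 97 2 43]
  10. access 2: HIT. Cache (old->new): [84 97 2 43]
  11. access 23: MISS, evict 84. Cache (old->new): [97 2 43 23]
  12. access 23: HIT. Cache (old->new): [97 2 43 23]
  13. access 93: MISS, evict 97. Cache (old->new): [2 43 23 93]
  14. access 93: HIT. Cache (old->new): [2 43 23 93]
  15. access 2: HIT. Cache (old->new): [2 43 23 93]
  16. access 97: MISS, evict 2. Cache (old->new): [43 23 93 97]
  17. access 84: MISS, evict 43. Cache (old->new): [23 93 97 84]
  18. access 43: MISS, evict 23. Cache (old->new): [93 97 84 43]
  19. access 43: HIT. Cache (old->new): [93 97 84 43]
  20. access 2: MISS, evict 93. Cache (old->new): [97 84 43 2]
  21. access 84: HIT. Cache (old->new): [97 84 43 2]
  22. access 23: MISS, evict 97. Cache (old->new): [84 43 2 23]
  23. access 2: HIT. Cache (old->new): [84 43 2 23]
  24. access 93: MISS, evict 84. Cache (old->new): [43 2 23 93]
  25. access 23: HIT. Cache (old->new): [43 2 23 93]
  26. access 2: HIT. Cache (old->new): [43 2 23 93]
  27. access 97: MISS, evict 43. Cache (old->new): [2 23 93 97]
  28. access 93: HIT. Cache (old->new): [2 23 93 97]
  29. access 2: HIT. Cache (old->new): [2 23 93 97]
  30. access 23: HIT. Cache (old->new): [2 23 93 97]
Total: 16 hits, 14 misses, 10 evictions

Answer: 2 23 93 97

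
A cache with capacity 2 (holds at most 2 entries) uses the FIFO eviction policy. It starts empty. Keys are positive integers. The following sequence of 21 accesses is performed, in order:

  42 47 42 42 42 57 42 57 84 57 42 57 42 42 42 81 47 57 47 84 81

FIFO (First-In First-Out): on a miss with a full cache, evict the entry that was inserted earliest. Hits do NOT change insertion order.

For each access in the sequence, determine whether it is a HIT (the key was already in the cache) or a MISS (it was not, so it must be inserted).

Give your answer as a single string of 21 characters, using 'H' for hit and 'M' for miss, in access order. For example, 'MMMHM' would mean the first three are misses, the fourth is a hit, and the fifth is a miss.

Answer: MMHHHMMHMMMHHHHMMMHMM

Derivation:
FIFO simulation (capacity=2):
  1. access 42: MISS. Cache (old->new): [42]
  2. access 47: MISS. Cache (old->new): [42 47]
  3. access 42: HIT. Cache (old->new): [42 47]
  4. access 42: HIT. Cache (old->new): [42 47]
  5. access 42: HIT. Cache (old->new): [42 47]
  6. access 57: MISS, evict 42. Cache (old->new): [47 57]
  7. access 42: MISS, evict 47. Cache (old->new): [57 42]
  8. access 57: HIT. Cache (old->new): [57 42]
  9. access 84: MISS, evict 57. Cache (old->new): [42 84]
  10. access 57: MISS, evict 42. Cache (old->new): [84 57]
  11. access 42: MISS, evict 84. Cache (old->new): [57 42]
  12. access 57: HIT. Cache (old->new): [57 42]
  13. access 42: HIT. Cache (old->new): [57 42]
  14. access 42: HIT. Cache (old->new): [57 42]
  15. access 42: HIT. Cache (old->new): [57 42]
  16. access 81: MISS, evict 57. Cache (old->new): [42 81]
  17. access 47: MISS, evict 42. Cache (old->new): [81 47]
  18. access 57: MISS, evict 81. Cache (old->new): [47 57]
  19. access 47: HIT. Cache (old->new): [47 57]
  20. access 84: MISS, evict 47. Cache (old->new): [57 84]
  21. access 81: MISS, evict 57. Cache (old->new): [84 81]
Total: 9 hits, 12 misses, 10 evictions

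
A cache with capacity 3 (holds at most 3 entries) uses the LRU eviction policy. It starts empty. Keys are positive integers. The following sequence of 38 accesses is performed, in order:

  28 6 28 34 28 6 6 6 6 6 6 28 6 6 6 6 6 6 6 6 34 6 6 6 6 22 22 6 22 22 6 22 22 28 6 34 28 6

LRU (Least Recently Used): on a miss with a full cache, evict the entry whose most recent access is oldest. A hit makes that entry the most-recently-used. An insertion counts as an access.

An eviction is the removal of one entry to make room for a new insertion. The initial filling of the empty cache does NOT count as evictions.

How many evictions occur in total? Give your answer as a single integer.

Answer: 3

Derivation:
LRU simulation (capacity=3):
  1. access 28: MISS. Cache (LRU->MRU): [28]
  2. access 6: MISS. Cache (LRU->MRU): [28 6]
  3. access 28: HIT. Cache (LRU->MRU): [6 28]
  4. access 34: MISS. Cache (LRU->MRU): [6 28 34]
  5. access 28: HIT. Cache (LRU->MRU): [6 34 28]
  6. access 6: HIT. Cache (LRU->MRU): [34 28 6]
  7. access 6: HIT. Cache (LRU->MRU): [34 28 6]
  8. access 6: HIT. Cache (LRU->MRU): [34 28 6]
  9. access 6: HIT. Cache (LRU->MRU): [34 28 6]
  10. access 6: HIT. Cache (LRU->MRU): [34 28 6]
  11. access 6: HIT. Cache (LRU->MRU): [34 28 6]
  12. access 28: HIT. Cache (LRU->MRU): [34 6 28]
  13. access 6: HIT. Cache (LRU->MRU): [34 28 6]
  14. access 6: HIT. Cache (LRU->MRU): [34 28 6]
  15. access 6: HIT. Cache (LRU->MRU): [34 28 6]
  16. access 6: HIT. Cache (LRU->MRU): [34 28 6]
  17. access 6: HIT. Cache (LRU->MRU): [34 28 6]
  18. access 6: HIT. Cache (LRU->MRU): [34 28 6]
  19. access 6: HIT. Cache (LRU->MRU): [34 28 6]
  20. access 6: HIT. Cache (LRU->MRU): [34 28 6]
  21. access 34: HIT. Cache (LRU->MRU): [28 6 34]
  22. access 6: HIT. Cache (LRU->MRU): [28 34 6]
  23. access 6: HIT. Cache (LRU->MRU): [28 34 6]
  24. access 6: HIT. Cache (LRU->MRU): [28 34 6]
  25. access 6: HIT. Cache (LRU->MRU): [28 34 6]
  26. access 22: MISS, evict 28. Cache (LRU->MRU): [34 6 22]
  27. access 22: HIT. Cache (LRU->MRU): [34 6 22]
  28. access 6: HIT. Cache (LRU->MRU): [34 22 6]
  29. access 22: HIT. Cache (LRU->MRU): [34 6 22]
  30. access 22: HIT. Cache (LRU->MRU): [34 6 22]
  31. access 6: HIT. Cache (LRU->MRU): [34 22 6]
  32. access 22: HIT. Cache (LRU->MRU): [34 6 22]
  33. access 22: HIT. Cache (LRU->MRU): [34 6 22]
  34. access 28: MISS, evict 34. Cache (LRU->MRU): [6 22 28]
  35. access 6: HIT. Cache (LRU->MRU): [22 28 6]
  36. access 34: MISS, evict 22. Cache (LRU->MRU): [28 6 34]
  37. access 28: HIT. Cache (LRU->MRU): [6 34 28]
  38. access 6: HIT. Cache (LRU->MRU): [34 28 6]
Total: 32 hits, 6 misses, 3 evictions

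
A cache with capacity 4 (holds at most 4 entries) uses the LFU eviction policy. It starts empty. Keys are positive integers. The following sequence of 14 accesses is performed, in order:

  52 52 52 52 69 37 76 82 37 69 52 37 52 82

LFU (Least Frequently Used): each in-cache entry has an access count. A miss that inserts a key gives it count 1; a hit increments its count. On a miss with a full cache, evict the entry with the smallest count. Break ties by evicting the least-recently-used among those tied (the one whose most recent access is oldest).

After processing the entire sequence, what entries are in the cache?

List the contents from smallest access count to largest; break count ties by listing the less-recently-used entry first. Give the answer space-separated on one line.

Answer: 69 82 37 52

Derivation:
LFU simulation (capacity=4):
  1. access 52: MISS. Cache: [52(c=1)]
  2. access 52: HIT, count now 2. Cache: [52(c=2)]
  3. access 52: HIT, count now 3. Cache: [52(c=3)]
  4. access 52: HIT, count now 4. Cache: [52(c=4)]
  5. access 69: MISS. Cache: [69(c=1) 52(c=4)]
  6. access 37: MISS. Cache: [69(c=1) 37(c=1) 52(c=4)]
  7. access 76: MISS. Cache: [69(c=1) 37(c=1) 76(c=1) 52(c=4)]
  8. access 82: MISS, evict 69(c=1). Cache: [37(c=1) 76(c=1) 82(c=1) 52(c=4)]
  9. access 37: HIT, count now 2. Cache: [76(c=1) 82(c=1) 37(c=2) 52(c=4)]
  10. access 69: MISS, evict 76(c=1). Cache: [82(c=1) 69(c=1) 37(c=2) 52(c=4)]
  11. access 52: HIT, count now 5. Cache: [82(c=1) 69(c=1) 37(c=2) 52(c=5)]
  12. access 37: HIT, count now 3. Cache: [82(c=1) 69(c=1) 37(c=3) 52(c=5)]
  13. access 52: HIT, count now 6. Cache: [82(c=1) 69(c=1) 37(c=3) 52(c=6)]
  14. access 82: HIT, count now 2. Cache: [69(c=1) 82(c=2) 37(c=3) 52(c=6)]
Total: 8 hits, 6 misses, 2 evictions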